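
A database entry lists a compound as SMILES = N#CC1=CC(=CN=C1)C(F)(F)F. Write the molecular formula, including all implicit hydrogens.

C7H3F3N2

Walk through each heavy atom and fill implicit hydrogens from standard valence (C 4, N 3, O 2, S 2, halogen 1):
  atom 1: N, bond orders sum to 3 (valence 3) → 0 H
  atom 2: C, bond orders sum to 4 (valence 4) → 0 H
  atom 3: C, bond orders sum to 4 (valence 4) → 0 H
  atom 4: C, bond orders sum to 3 (valence 4) → 1 H
  atom 5: C, bond orders sum to 4 (valence 4) → 0 H
  atom 6: C, bond orders sum to 3 (valence 4) → 1 H
  atom 7: N, bond orders sum to 3 (valence 3) → 0 H
  atom 8: C, bond orders sum to 3 (valence 4) → 1 H
  atom 9: C, bond orders sum to 4 (valence 4) → 0 H
  atom 10: F (halogen, monovalent) → 0 H
  atom 11: F (halogen, monovalent) → 0 H
  atom 12: F (halogen, monovalent) → 0 H
Totals → C:7, H:3, F:3, N:2.
In Hill order: C7H3F3N2.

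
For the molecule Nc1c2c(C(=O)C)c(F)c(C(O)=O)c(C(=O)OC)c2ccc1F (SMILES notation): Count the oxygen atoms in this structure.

Scan the SMILES for O atoms (remember two-letter symbols like Cl and Br are single atoms).
Oxygen count: 5.

5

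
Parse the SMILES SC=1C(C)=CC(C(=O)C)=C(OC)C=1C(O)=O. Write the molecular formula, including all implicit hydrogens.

Walk through each heavy atom and fill implicit hydrogens from standard valence (C 4, N 3, O 2, S 2, halogen 1):
  atom 1: S, bond orders sum to 1 (valence 2) → 1 H
  atom 2: C, bond orders sum to 4 (valence 4) → 0 H
  atom 3: C, bond orders sum to 4 (valence 4) → 0 H
  atom 4: C, bond orders sum to 1 (valence 4) → 3 H
  atom 5: C, bond orders sum to 3 (valence 4) → 1 H
  atom 6: C, bond orders sum to 4 (valence 4) → 0 H
  atom 7: C, bond orders sum to 4 (valence 4) → 0 H
  atom 8: O, bond orders sum to 2 (valence 2) → 0 H
  atom 9: C, bond orders sum to 1 (valence 4) → 3 H
  atom 10: C, bond orders sum to 4 (valence 4) → 0 H
  atom 11: O, bond orders sum to 2 (valence 2) → 0 H
  atom 12: C, bond orders sum to 1 (valence 4) → 3 H
  atom 13: C, bond orders sum to 4 (valence 4) → 0 H
  atom 14: C, bond orders sum to 4 (valence 4) → 0 H
  atom 15: O, bond orders sum to 1 (valence 2) → 1 H
  atom 16: O, bond orders sum to 2 (valence 2) → 0 H
Totals → C:11, H:12, O:4, S:1.

C11H12O4S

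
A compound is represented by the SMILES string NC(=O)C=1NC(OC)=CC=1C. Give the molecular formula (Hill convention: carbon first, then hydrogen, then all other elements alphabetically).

C7H10N2O2

Walk through each heavy atom and fill implicit hydrogens from standard valence (C 4, N 3, O 2, S 2, halogen 1):
  atom 1: N, bond orders sum to 1 (valence 3) → 2 H
  atom 2: C, bond orders sum to 4 (valence 4) → 0 H
  atom 3: O, bond orders sum to 2 (valence 2) → 0 H
  atom 4: C, bond orders sum to 4 (valence 4) → 0 H
  atom 5: N, bond orders sum to 2 (valence 3) → 1 H
  atom 6: C, bond orders sum to 4 (valence 4) → 0 H
  atom 7: O, bond orders sum to 2 (valence 2) → 0 H
  atom 8: C, bond orders sum to 1 (valence 4) → 3 H
  atom 9: C, bond orders sum to 3 (valence 4) → 1 H
  atom 10: C, bond orders sum to 4 (valence 4) → 0 H
  atom 11: C, bond orders sum to 1 (valence 4) → 3 H
Totals → C:7, H:10, N:2, O:2.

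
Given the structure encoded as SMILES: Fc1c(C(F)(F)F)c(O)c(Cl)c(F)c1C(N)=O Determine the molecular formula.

C8H3ClF5NO2

Walk through each heavy atom and fill implicit hydrogens from standard valence (C 4, N 3, O 2, S 2, halogen 1); for lowercase aromatic atoms, an aromatic c carries 1 H when it has two neighbours and 0 H with three, and aromatic n carries 0 H:
  atom 1: F (halogen, monovalent) → 0 H
  atom 2: aromatic c, 3 neighbours → 0 H
  atom 3: aromatic c, 3 neighbours → 0 H
  atom 4: C, bond orders sum to 4 (valence 4) → 0 H
  atom 5: F (halogen, monovalent) → 0 H
  atom 6: F (halogen, monovalent) → 0 H
  atom 7: F (halogen, monovalent) → 0 H
  atom 8: aromatic c, 3 neighbours → 0 H
  atom 9: O, bond orders sum to 1 (valence 2) → 1 H
  atom 10: aromatic c, 3 neighbours → 0 H
  atom 11: Cl (halogen, monovalent) → 0 H
  atom 12: aromatic c, 3 neighbours → 0 H
  atom 13: F (halogen, monovalent) → 0 H
  atom 14: aromatic c, 3 neighbours → 0 H
  atom 15: C, bond orders sum to 4 (valence 4) → 0 H
  atom 16: N, bond orders sum to 1 (valence 3) → 2 H
  atom 17: O, bond orders sum to 2 (valence 2) → 0 H
Totals → C:8, H:3, Cl:1, F:5, N:1, O:2.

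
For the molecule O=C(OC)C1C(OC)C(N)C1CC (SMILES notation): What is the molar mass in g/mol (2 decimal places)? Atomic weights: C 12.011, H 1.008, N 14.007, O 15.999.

187.24 g/mol

First, the molecular formula is C9H17NO3 (counting implicit H from valence).
  C: 9 × 12.011 = 108.099
  H: 17 × 1.008 = 17.136
  N: 1 × 14.007 = 14.007
  O: 3 × 15.999 = 47.997
Sum: 9×12.011 + 17×1.008 + 1×14.007 + 3×15.999 = 187.239 → 187.24 g/mol.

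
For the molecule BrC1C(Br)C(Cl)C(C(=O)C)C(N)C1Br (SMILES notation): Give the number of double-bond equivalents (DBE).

Degree of unsaturation = (number of rings) + (number of π bonds).
Ring closures in the SMILES: 1.
π bonds: 1 double bond (each 1 DoU) → 1 DoU from unsaturation.
Total DoU = 1 + 1 = 2.

2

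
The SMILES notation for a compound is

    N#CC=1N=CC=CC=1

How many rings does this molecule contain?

1

In SMILES, each pair of matching ring-closure digits denotes one ring-closing bond; the number of such bonds equals the number of independent rings.
Ring-closure bonds here: 1.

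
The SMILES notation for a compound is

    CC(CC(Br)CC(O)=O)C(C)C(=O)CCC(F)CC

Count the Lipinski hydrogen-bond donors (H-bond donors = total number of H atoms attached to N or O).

1

Donors: find every N or O and count the H atoms it carries.
  atom 8 (O): bond orders sum to 1 → 1 H
  atom 9 (O): bond orders sum to 2 → 0 H
  atom 13 (O): bond orders sum to 2 → 0 H
Lipinski HBD = 1.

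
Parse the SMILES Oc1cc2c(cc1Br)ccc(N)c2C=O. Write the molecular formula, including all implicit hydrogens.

C11H8BrNO2

Walk through each heavy atom and fill implicit hydrogens from standard valence (C 4, N 3, O 2, S 2, halogen 1); for lowercase aromatic atoms, an aromatic c carries 1 H when it has two neighbours and 0 H with three, and aromatic n carries 0 H:
  atom 1: O, bond orders sum to 1 (valence 2) → 1 H
  atom 2: aromatic c, 3 neighbours → 0 H
  atom 3: aromatic c, 2 neighbours → 1 H
  atom 4: aromatic c, 3 neighbours → 0 H
  atom 5: aromatic c, 3 neighbours → 0 H
  atom 6: aromatic c, 2 neighbours → 1 H
  atom 7: aromatic c, 3 neighbours → 0 H
  atom 8: Br (halogen, monovalent) → 0 H
  atom 9: aromatic c, 2 neighbours → 1 H
  atom 10: aromatic c, 2 neighbours → 1 H
  atom 11: aromatic c, 3 neighbours → 0 H
  atom 12: N, bond orders sum to 1 (valence 3) → 2 H
  atom 13: aromatic c, 3 neighbours → 0 H
  atom 14: C, bond orders sum to 3 (valence 4) → 1 H
  atom 15: O, bond orders sum to 2 (valence 2) → 0 H
Totals → C:11, H:8, Br:1, N:1, O:2.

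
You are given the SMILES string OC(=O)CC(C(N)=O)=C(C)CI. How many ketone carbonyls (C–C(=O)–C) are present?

0

Scan the SMILES for the ketone motif — none present.
Groups that are present: 1 alkene, 1 amide, 1 carboxylic acid.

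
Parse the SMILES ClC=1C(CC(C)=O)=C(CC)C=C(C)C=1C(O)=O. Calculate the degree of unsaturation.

6

Molecular formula: C13H15ClO3.
DoU = (2C + 2 + N − H − X) / 2, where X is the halogen count and O/S are ignored.
    = (2·13 + 2 + 0 − 15 − 1) / 2 = 12 / 2 = 6.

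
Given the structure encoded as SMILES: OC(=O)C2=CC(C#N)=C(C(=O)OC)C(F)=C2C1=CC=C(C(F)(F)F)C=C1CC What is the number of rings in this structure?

In SMILES, each pair of matching ring-closure digits denotes one ring-closing bond; the number of such bonds equals the number of independent rings.
Ring-closure bonds here: 2.

2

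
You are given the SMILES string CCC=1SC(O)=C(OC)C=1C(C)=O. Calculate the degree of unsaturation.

4

Degree of unsaturation = (number of rings) + (number of π bonds).
Ring closures in the SMILES: 1.
π bonds: 3 double bonds (each 1 DoU) → 3 DoU from unsaturation.
Total DoU = 1 + 3 = 4.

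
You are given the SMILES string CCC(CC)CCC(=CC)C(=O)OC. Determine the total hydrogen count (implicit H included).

Walk through each heavy atom and fill implicit hydrogens from standard valence (C 4, N 3, O 2, S 2, halogen 1):
  atom 1: C, bond orders sum to 1 (valence 4) → 3 H
  atom 2: C, bond orders sum to 2 (valence 4) → 2 H
  atom 3: C, bond orders sum to 3 (valence 4) → 1 H
  atom 4: C, bond orders sum to 2 (valence 4) → 2 H
  atom 5: C, bond orders sum to 1 (valence 4) → 3 H
  atom 6: C, bond orders sum to 2 (valence 4) → 2 H
  atom 7: C, bond orders sum to 2 (valence 4) → 2 H
  atom 8: C, bond orders sum to 4 (valence 4) → 0 H
  atom 9: C, bond orders sum to 3 (valence 4) → 1 H
  atom 10: C, bond orders sum to 1 (valence 4) → 3 H
  atom 11: C, bond orders sum to 4 (valence 4) → 0 H
  atom 12: O, bond orders sum to 2 (valence 2) → 0 H
  atom 13: O, bond orders sum to 2 (valence 2) → 0 H
  atom 14: C, bond orders sum to 1 (valence 4) → 3 H
Total hydrogens: 22.

22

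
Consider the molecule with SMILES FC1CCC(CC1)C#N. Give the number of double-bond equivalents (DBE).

3

Degree of unsaturation = (number of rings) + (number of π bonds).
Ring closures in the SMILES: 1.
π bonds: 1 triple bond (each 2 DoU) → 2 DoU from unsaturation.
Total DoU = 1 + 2 = 3.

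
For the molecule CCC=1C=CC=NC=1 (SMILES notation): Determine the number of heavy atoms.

8

Every atom symbol written in the SMILES (organic subset) is one heavy atom; implicit H are not written.
Heavy atoms by element → C:7, N:1.
Total: 8.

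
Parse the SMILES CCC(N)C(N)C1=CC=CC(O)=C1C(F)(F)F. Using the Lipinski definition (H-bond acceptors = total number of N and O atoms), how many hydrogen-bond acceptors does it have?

3

N atoms: 2; O atoms: 1.
Lipinski HBA = 2 + 1 = 3.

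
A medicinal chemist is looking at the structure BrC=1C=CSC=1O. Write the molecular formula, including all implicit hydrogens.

Walk through each heavy atom and fill implicit hydrogens from standard valence (C 4, N 3, O 2, S 2, halogen 1):
  atom 1: Br (halogen, monovalent) → 0 H
  atom 2: C, bond orders sum to 4 (valence 4) → 0 H
  atom 3: C, bond orders sum to 3 (valence 4) → 1 H
  atom 4: C, bond orders sum to 3 (valence 4) → 1 H
  atom 5: S, bond orders sum to 2 (valence 2) → 0 H
  atom 6: C, bond orders sum to 4 (valence 4) → 0 H
  atom 7: O, bond orders sum to 1 (valence 2) → 1 H
Totals → C:4, H:3, Br:1, O:1, S:1.
In Hill order: C4H3BrOS.

C4H3BrOS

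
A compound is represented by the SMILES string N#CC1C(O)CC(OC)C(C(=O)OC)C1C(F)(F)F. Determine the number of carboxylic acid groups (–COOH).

0

Scan the SMILES for the carboxylic acid motif — none present.
Groups that are present: 1 ester, 1 ether, 1 hydroxyl, 1 nitrile.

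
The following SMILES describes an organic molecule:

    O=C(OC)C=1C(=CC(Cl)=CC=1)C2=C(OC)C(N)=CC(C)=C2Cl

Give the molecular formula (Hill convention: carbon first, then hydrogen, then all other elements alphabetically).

Walk through each heavy atom and fill implicit hydrogens from standard valence (C 4, N 3, O 2, S 2, halogen 1):
  atom 1: O, bond orders sum to 2 (valence 2) → 0 H
  atom 2: C, bond orders sum to 4 (valence 4) → 0 H
  atom 3: O, bond orders sum to 2 (valence 2) → 0 H
  atom 4: C, bond orders sum to 1 (valence 4) → 3 H
  atom 5: C, bond orders sum to 4 (valence 4) → 0 H
  atom 6: C, bond orders sum to 4 (valence 4) → 0 H
  atom 7: C, bond orders sum to 3 (valence 4) → 1 H
  atom 8: C, bond orders sum to 4 (valence 4) → 0 H
  atom 9: Cl (halogen, monovalent) → 0 H
  atom 10: C, bond orders sum to 3 (valence 4) → 1 H
  atom 11: C, bond orders sum to 3 (valence 4) → 1 H
  atom 12: C, bond orders sum to 4 (valence 4) → 0 H
  atom 13: C, bond orders sum to 4 (valence 4) → 0 H
  atom 14: O, bond orders sum to 2 (valence 2) → 0 H
  atom 15: C, bond orders sum to 1 (valence 4) → 3 H
  atom 16: C, bond orders sum to 4 (valence 4) → 0 H
  atom 17: N, bond orders sum to 1 (valence 3) → 2 H
  atom 18: C, bond orders sum to 3 (valence 4) → 1 H
  atom 19: C, bond orders sum to 4 (valence 4) → 0 H
  atom 20: C, bond orders sum to 1 (valence 4) → 3 H
  atom 21: C, bond orders sum to 4 (valence 4) → 0 H
  atom 22: Cl (halogen, monovalent) → 0 H
Totals → C:16, H:15, Cl:2, N:1, O:3.
In Hill order: C16H15Cl2NO3.

C16H15Cl2NO3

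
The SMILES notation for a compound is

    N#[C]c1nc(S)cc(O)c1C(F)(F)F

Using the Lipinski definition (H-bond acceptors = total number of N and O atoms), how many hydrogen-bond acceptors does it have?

N atoms: 2; O atoms: 1.
Lipinski HBA = 2 + 1 = 3.

3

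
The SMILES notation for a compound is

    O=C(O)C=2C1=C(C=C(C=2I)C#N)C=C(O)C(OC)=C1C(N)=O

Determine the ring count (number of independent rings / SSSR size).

In SMILES, each pair of matching ring-closure digits denotes one ring-closing bond; the number of such bonds equals the number of independent rings.
Ring-closure bonds here: 2.

2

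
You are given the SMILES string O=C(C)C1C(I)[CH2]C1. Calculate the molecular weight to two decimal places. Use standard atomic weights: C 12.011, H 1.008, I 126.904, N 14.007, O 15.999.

224.04 g/mol

First, the molecular formula is C6H9IO (counting implicit H from valence).
  C: 6 × 12.011 = 72.066
  H: 9 × 1.008 = 9.072
  I: 1 × 126.904 = 126.904
  O: 1 × 15.999 = 15.999
Sum: 6×12.011 + 9×1.008 + 1×126.904 + 1×15.999 = 224.041 → 224.04 g/mol.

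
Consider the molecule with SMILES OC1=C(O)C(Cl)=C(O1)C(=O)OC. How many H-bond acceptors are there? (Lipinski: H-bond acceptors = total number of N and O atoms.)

N atoms: 0; O atoms: 5.
Lipinski HBA = 0 + 5 = 5.

5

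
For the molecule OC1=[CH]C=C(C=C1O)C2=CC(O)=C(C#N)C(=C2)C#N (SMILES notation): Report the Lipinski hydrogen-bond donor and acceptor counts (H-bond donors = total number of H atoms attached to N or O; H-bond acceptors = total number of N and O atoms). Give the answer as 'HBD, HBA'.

3, 5

Donors: find every N or O and count the H atoms it carries.
  atom 1 (O): bond orders sum to 1 → 1 H
  atom 8 (O): bond orders sum to 1 → 1 H
  atom 12 (O): bond orders sum to 1 → 1 H
  atom 15 (N): bond orders sum to 3 → 0 H
  atom 19 (N): bond orders sum to 3 → 0 H
Lipinski HBD = 3.
Acceptors: N atoms = 2, O atoms = 3 → HBA = 5.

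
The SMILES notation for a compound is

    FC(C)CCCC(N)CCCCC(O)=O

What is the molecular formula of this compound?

C11H22FNO2

Walk through each heavy atom and fill implicit hydrogens from standard valence (C 4, N 3, O 2, S 2, halogen 1):
  atom 1: F (halogen, monovalent) → 0 H
  atom 2: C, bond orders sum to 3 (valence 4) → 1 H
  atom 3: C, bond orders sum to 1 (valence 4) → 3 H
  atom 4: C, bond orders sum to 2 (valence 4) → 2 H
  atom 5: C, bond orders sum to 2 (valence 4) → 2 H
  atom 6: C, bond orders sum to 2 (valence 4) → 2 H
  atom 7: C, bond orders sum to 3 (valence 4) → 1 H
  atom 8: N, bond orders sum to 1 (valence 3) → 2 H
  atom 9: C, bond orders sum to 2 (valence 4) → 2 H
  atom 10: C, bond orders sum to 2 (valence 4) → 2 H
  atom 11: C, bond orders sum to 2 (valence 4) → 2 H
  atom 12: C, bond orders sum to 2 (valence 4) → 2 H
  atom 13: C, bond orders sum to 4 (valence 4) → 0 H
  atom 14: O, bond orders sum to 1 (valence 2) → 1 H
  atom 15: O, bond orders sum to 2 (valence 2) → 0 H
Totals → C:11, H:22, F:1, N:1, O:2.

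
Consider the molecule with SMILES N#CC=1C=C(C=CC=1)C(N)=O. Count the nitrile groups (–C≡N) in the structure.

1

The nitrile motif appears at heavy-atom position 2 in the SMILES.
Other groups present: 1 amide.
Nitrile count: 1.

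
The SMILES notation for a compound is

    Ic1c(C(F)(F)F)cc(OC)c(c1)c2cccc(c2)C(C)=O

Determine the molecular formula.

Walk through each heavy atom and fill implicit hydrogens from standard valence (C 4, N 3, O 2, S 2, halogen 1); for lowercase aromatic atoms, an aromatic c carries 1 H when it has two neighbours and 0 H with three, and aromatic n carries 0 H:
  atom 1: I (halogen, monovalent) → 0 H
  atom 2: aromatic c, 3 neighbours → 0 H
  atom 3: aromatic c, 3 neighbours → 0 H
  atom 4: C, bond orders sum to 4 (valence 4) → 0 H
  atom 5: F (halogen, monovalent) → 0 H
  atom 6: F (halogen, monovalent) → 0 H
  atom 7: F (halogen, monovalent) → 0 H
  atom 8: aromatic c, 2 neighbours → 1 H
  atom 9: aromatic c, 3 neighbours → 0 H
  atom 10: O, bond orders sum to 2 (valence 2) → 0 H
  atom 11: C, bond orders sum to 1 (valence 4) → 3 H
  atom 12: aromatic c, 3 neighbours → 0 H
  atom 13: aromatic c, 2 neighbours → 1 H
  atom 14: aromatic c, 3 neighbours → 0 H
  atom 15: aromatic c, 2 neighbours → 1 H
  atom 16: aromatic c, 2 neighbours → 1 H
  atom 17: aromatic c, 2 neighbours → 1 H
  atom 18: aromatic c, 3 neighbours → 0 H
  atom 19: aromatic c, 2 neighbours → 1 H
  atom 20: C, bond orders sum to 4 (valence 4) → 0 H
  atom 21: C, bond orders sum to 1 (valence 4) → 3 H
  atom 22: O, bond orders sum to 2 (valence 2) → 0 H
Totals → C:16, H:12, F:3, I:1, O:2.
In Hill order: C16H12F3IO2.

C16H12F3IO2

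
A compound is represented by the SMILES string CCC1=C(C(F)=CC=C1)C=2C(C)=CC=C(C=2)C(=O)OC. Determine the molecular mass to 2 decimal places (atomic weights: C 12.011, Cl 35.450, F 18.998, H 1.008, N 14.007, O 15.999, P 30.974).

272.32 g/mol

First, the molecular formula is C17H17FO2 (counting implicit H from valence).
  C: 17 × 12.011 = 204.187
  F: 1 × 18.998 = 18.998
  H: 17 × 1.008 = 17.136
  O: 2 × 15.999 = 31.998
Sum: 17×12.011 + 1×18.998 + 17×1.008 + 2×15.999 = 272.319 → 272.32 g/mol.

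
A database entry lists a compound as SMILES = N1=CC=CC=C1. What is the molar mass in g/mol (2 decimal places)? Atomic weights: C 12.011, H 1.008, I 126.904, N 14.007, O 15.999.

79.10 g/mol

First, the molecular formula is C5H5N (counting implicit H from valence).
  C: 5 × 12.011 = 60.055
  H: 5 × 1.008 = 5.040
  N: 1 × 14.007 = 14.007
Sum: 5×12.011 + 5×1.008 + 1×14.007 = 79.102 → 79.10 g/mol.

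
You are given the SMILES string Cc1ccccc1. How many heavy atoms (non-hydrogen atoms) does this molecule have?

7

Every atom symbol written in the SMILES (organic subset) is one heavy atom; implicit H are not written.
Heavy atoms by element → C:7.
Total: 7.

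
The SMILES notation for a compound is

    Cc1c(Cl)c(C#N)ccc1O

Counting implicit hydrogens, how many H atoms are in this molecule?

6

Walk through each heavy atom and fill implicit hydrogens from standard valence (C 4, N 3, O 2, S 2, halogen 1); for lowercase aromatic atoms, an aromatic c carries 1 H when it has two neighbours and 0 H with three, and aromatic n carries 0 H:
  atom 1: C, bond orders sum to 1 (valence 4) → 3 H
  atom 2: aromatic c, 3 neighbours → 0 H
  atom 3: aromatic c, 3 neighbours → 0 H
  atom 4: Cl (halogen, monovalent) → 0 H
  atom 5: aromatic c, 3 neighbours → 0 H
  atom 6: C, bond orders sum to 4 (valence 4) → 0 H
  atom 7: N, bond orders sum to 3 (valence 3) → 0 H
  atom 8: aromatic c, 2 neighbours → 1 H
  atom 9: aromatic c, 2 neighbours → 1 H
  atom 10: aromatic c, 3 neighbours → 0 H
  atom 11: O, bond orders sum to 1 (valence 2) → 1 H
Total hydrogens: 6.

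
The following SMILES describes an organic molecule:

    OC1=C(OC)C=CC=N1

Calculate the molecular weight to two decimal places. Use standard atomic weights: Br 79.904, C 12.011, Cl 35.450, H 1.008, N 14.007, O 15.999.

First, the molecular formula is C6H7NO2 (counting implicit H from valence).
  C: 6 × 12.011 = 72.066
  H: 7 × 1.008 = 7.056
  N: 1 × 14.007 = 14.007
  O: 2 × 15.999 = 31.998
Sum: 6×12.011 + 7×1.008 + 1×14.007 + 2×15.999 = 125.127 → 125.13 g/mol.

125.13 g/mol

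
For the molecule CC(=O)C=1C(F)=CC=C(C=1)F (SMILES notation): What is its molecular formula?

C8H6F2O

Walk through each heavy atom and fill implicit hydrogens from standard valence (C 4, N 3, O 2, S 2, halogen 1):
  atom 1: C, bond orders sum to 1 (valence 4) → 3 H
  atom 2: C, bond orders sum to 4 (valence 4) → 0 H
  atom 3: O, bond orders sum to 2 (valence 2) → 0 H
  atom 4: C, bond orders sum to 4 (valence 4) → 0 H
  atom 5: C, bond orders sum to 4 (valence 4) → 0 H
  atom 6: F (halogen, monovalent) → 0 H
  atom 7: C, bond orders sum to 3 (valence 4) → 1 H
  atom 8: C, bond orders sum to 3 (valence 4) → 1 H
  atom 9: C, bond orders sum to 4 (valence 4) → 0 H
  atom 10: C, bond orders sum to 3 (valence 4) → 1 H
  atom 11: F (halogen, monovalent) → 0 H
Totals → C:8, H:6, F:2, O:1.
In Hill order: C8H6F2O.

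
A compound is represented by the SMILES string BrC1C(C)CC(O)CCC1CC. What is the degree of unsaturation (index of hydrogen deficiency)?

Degree of unsaturation = (number of rings) + (number of π bonds).
Ring closures in the SMILES: 1.
π bonds: none → 0 DoU from unsaturation.
Total DoU = 1 + 0 = 1.

1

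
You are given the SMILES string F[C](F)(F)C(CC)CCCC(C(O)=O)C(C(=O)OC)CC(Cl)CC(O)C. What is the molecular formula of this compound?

C17H28ClF3O5

Walk through each heavy atom and fill implicit hydrogens from standard valence (C 4, N 3, O 2, S 2, halogen 1):
  atom 1: F (halogen, monovalent) → 0 H
  atom 2: C with explicit H count 0
  atom 3: F (halogen, monovalent) → 0 H
  atom 4: F (halogen, monovalent) → 0 H
  atom 5: C, bond orders sum to 3 (valence 4) → 1 H
  atom 6: C, bond orders sum to 2 (valence 4) → 2 H
  atom 7: C, bond orders sum to 1 (valence 4) → 3 H
  atom 8: C, bond orders sum to 2 (valence 4) → 2 H
  atom 9: C, bond orders sum to 2 (valence 4) → 2 H
  atom 10: C, bond orders sum to 2 (valence 4) → 2 H
  atom 11: C, bond orders sum to 3 (valence 4) → 1 H
  atom 12: C, bond orders sum to 4 (valence 4) → 0 H
  atom 13: O, bond orders sum to 1 (valence 2) → 1 H
  atom 14: O, bond orders sum to 2 (valence 2) → 0 H
  atom 15: C, bond orders sum to 3 (valence 4) → 1 H
  atom 16: C, bond orders sum to 4 (valence 4) → 0 H
  atom 17: O, bond orders sum to 2 (valence 2) → 0 H
  atom 18: O, bond orders sum to 2 (valence 2) → 0 H
  atom 19: C, bond orders sum to 1 (valence 4) → 3 H
  atom 20: C, bond orders sum to 2 (valence 4) → 2 H
  atom 21: C, bond orders sum to 3 (valence 4) → 1 H
  atom 22: Cl (halogen, monovalent) → 0 H
  atom 23: C, bond orders sum to 2 (valence 4) → 2 H
  atom 24: C, bond orders sum to 3 (valence 4) → 1 H
  atom 25: O, bond orders sum to 1 (valence 2) → 1 H
  atom 26: C, bond orders sum to 1 (valence 4) → 3 H
Totals → C:17, H:28, Cl:1, F:3, O:5.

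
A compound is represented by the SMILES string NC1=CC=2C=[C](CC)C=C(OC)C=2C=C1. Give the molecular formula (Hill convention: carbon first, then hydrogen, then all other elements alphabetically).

Walk through each heavy atom and fill implicit hydrogens from standard valence (C 4, N 3, O 2, S 2, halogen 1):
  atom 1: N, bond orders sum to 1 (valence 3) → 2 H
  atom 2: C, bond orders sum to 4 (valence 4) → 0 H
  atom 3: C, bond orders sum to 3 (valence 4) → 1 H
  atom 4: C, bond orders sum to 4 (valence 4) → 0 H
  atom 5: C, bond orders sum to 3 (valence 4) → 1 H
  atom 6: C with explicit H count 0
  atom 7: C, bond orders sum to 2 (valence 4) → 2 H
  atom 8: C, bond orders sum to 1 (valence 4) → 3 H
  atom 9: C, bond orders sum to 3 (valence 4) → 1 H
  atom 10: C, bond orders sum to 4 (valence 4) → 0 H
  atom 11: O, bond orders sum to 2 (valence 2) → 0 H
  atom 12: C, bond orders sum to 1 (valence 4) → 3 H
  atom 13: C, bond orders sum to 4 (valence 4) → 0 H
  atom 14: C, bond orders sum to 3 (valence 4) → 1 H
  atom 15: C, bond orders sum to 3 (valence 4) → 1 H
Totals → C:13, H:15, N:1, O:1.
In Hill order: C13H15NO.

C13H15NO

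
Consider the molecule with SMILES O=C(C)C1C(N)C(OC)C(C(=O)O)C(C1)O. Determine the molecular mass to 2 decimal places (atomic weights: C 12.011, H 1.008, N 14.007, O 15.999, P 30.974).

231.25 g/mol

First, the molecular formula is C10H17NO5 (counting implicit H from valence).
  C: 10 × 12.011 = 120.110
  H: 17 × 1.008 = 17.136
  N: 1 × 14.007 = 14.007
  O: 5 × 15.999 = 79.995
Sum: 10×12.011 + 17×1.008 + 1×14.007 + 5×15.999 = 231.248 → 231.25 g/mol.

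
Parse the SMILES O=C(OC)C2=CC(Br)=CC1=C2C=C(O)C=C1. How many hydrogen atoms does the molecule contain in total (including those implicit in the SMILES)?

9

Walk through each heavy atom and fill implicit hydrogens from standard valence (C 4, N 3, O 2, S 2, halogen 1):
  atom 1: O, bond orders sum to 2 (valence 2) → 0 H
  atom 2: C, bond orders sum to 4 (valence 4) → 0 H
  atom 3: O, bond orders sum to 2 (valence 2) → 0 H
  atom 4: C, bond orders sum to 1 (valence 4) → 3 H
  atom 5: C, bond orders sum to 4 (valence 4) → 0 H
  atom 6: C, bond orders sum to 3 (valence 4) → 1 H
  atom 7: C, bond orders sum to 4 (valence 4) → 0 H
  atom 8: Br (halogen, monovalent) → 0 H
  atom 9: C, bond orders sum to 3 (valence 4) → 1 H
  atom 10: C, bond orders sum to 4 (valence 4) → 0 H
  atom 11: C, bond orders sum to 4 (valence 4) → 0 H
  atom 12: C, bond orders sum to 3 (valence 4) → 1 H
  atom 13: C, bond orders sum to 4 (valence 4) → 0 H
  atom 14: O, bond orders sum to 1 (valence 2) → 1 H
  atom 15: C, bond orders sum to 3 (valence 4) → 1 H
  atom 16: C, bond orders sum to 3 (valence 4) → 1 H
Total hydrogens: 9.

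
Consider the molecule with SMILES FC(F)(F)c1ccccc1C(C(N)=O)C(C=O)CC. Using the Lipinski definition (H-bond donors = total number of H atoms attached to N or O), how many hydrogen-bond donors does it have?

2

Donors: find every N or O and count the H atoms it carries.
  atom 13 (N): bond orders sum to 1 → 2 H
  atom 14 (O): bond orders sum to 2 → 0 H
  atom 17 (O): bond orders sum to 2 → 0 H
Lipinski HBD = 2.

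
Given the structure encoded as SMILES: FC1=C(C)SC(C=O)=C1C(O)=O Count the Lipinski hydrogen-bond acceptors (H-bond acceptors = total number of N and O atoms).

N atoms: 0; O atoms: 3.
Lipinski HBA = 0 + 3 = 3.

3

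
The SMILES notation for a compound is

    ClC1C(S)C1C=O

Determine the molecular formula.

Walk through each heavy atom and fill implicit hydrogens from standard valence (C 4, N 3, O 2, S 2, halogen 1):
  atom 1: Cl (halogen, monovalent) → 0 H
  atom 2: C, bond orders sum to 3 (valence 4) → 1 H
  atom 3: C, bond orders sum to 3 (valence 4) → 1 H
  atom 4: S, bond orders sum to 1 (valence 2) → 1 H
  atom 5: C, bond orders sum to 3 (valence 4) → 1 H
  atom 6: C, bond orders sum to 3 (valence 4) → 1 H
  atom 7: O, bond orders sum to 2 (valence 2) → 0 H
Totals → C:4, H:5, Cl:1, O:1, S:1.
In Hill order: C4H5ClOS.

C4H5ClOS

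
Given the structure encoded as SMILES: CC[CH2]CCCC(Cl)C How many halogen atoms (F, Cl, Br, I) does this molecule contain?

1

Halogen atoms appear at heavy-atom position 8 (1×Cl).
Halogen count: 1.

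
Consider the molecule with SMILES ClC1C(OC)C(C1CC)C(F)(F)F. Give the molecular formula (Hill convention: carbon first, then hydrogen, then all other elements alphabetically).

C8H12ClF3O

Walk through each heavy atom and fill implicit hydrogens from standard valence (C 4, N 3, O 2, S 2, halogen 1):
  atom 1: Cl (halogen, monovalent) → 0 H
  atom 2: C, bond orders sum to 3 (valence 4) → 1 H
  atom 3: C, bond orders sum to 3 (valence 4) → 1 H
  atom 4: O, bond orders sum to 2 (valence 2) → 0 H
  atom 5: C, bond orders sum to 1 (valence 4) → 3 H
  atom 6: C, bond orders sum to 3 (valence 4) → 1 H
  atom 7: C, bond orders sum to 3 (valence 4) → 1 H
  atom 8: C, bond orders sum to 2 (valence 4) → 2 H
  atom 9: C, bond orders sum to 1 (valence 4) → 3 H
  atom 10: C, bond orders sum to 4 (valence 4) → 0 H
  atom 11: F (halogen, monovalent) → 0 H
  atom 12: F (halogen, monovalent) → 0 H
  atom 13: F (halogen, monovalent) → 0 H
Totals → C:8, H:12, Cl:1, F:3, O:1.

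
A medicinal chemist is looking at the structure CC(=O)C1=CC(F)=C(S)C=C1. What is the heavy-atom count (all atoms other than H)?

Every atom symbol written in the SMILES (organic subset) is one heavy atom; implicit H are not written.
Heavy atoms by element → C:8, F:1, O:1, S:1.
Total: 11.

11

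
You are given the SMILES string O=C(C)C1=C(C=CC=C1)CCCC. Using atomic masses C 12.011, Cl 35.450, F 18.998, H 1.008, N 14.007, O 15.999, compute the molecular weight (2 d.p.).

176.26 g/mol

First, the molecular formula is C12H16O (counting implicit H from valence).
  C: 12 × 12.011 = 144.132
  H: 16 × 1.008 = 16.128
  O: 1 × 15.999 = 15.999
Sum: 12×12.011 + 16×1.008 + 1×15.999 = 176.259 → 176.26 g/mol.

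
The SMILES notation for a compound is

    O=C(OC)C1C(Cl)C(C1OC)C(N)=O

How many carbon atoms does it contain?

8

Count every carbon token in the SMILES (each C, including those in ring-closure positions and inside branches).
Carbon count: 8.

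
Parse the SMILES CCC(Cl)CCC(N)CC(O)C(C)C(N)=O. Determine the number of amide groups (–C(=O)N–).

1

The amide motif appears at heavy-atom position 14 in the SMILES.
Other groups present: 1 hydroxyl, 1 primary amine.
Amide count: 1.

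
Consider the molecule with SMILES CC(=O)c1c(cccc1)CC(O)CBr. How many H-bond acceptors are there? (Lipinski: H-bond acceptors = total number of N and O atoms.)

2

N atoms: 0; O atoms: 2.
Lipinski HBA = 0 + 2 = 2.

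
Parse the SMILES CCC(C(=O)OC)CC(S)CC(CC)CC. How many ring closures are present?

In SMILES, each pair of matching ring-closure digits denotes one ring-closing bond; the number of such bonds equals the number of independent rings.
Ring-closure bonds here: 0.

0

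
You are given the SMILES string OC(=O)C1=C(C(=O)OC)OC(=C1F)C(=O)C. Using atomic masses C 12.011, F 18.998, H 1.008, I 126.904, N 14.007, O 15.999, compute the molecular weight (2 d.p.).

230.15 g/mol

First, the molecular formula is C9H7FO6 (counting implicit H from valence).
  C: 9 × 12.011 = 108.099
  F: 1 × 18.998 = 18.998
  H: 7 × 1.008 = 7.056
  O: 6 × 15.999 = 95.994
Sum: 9×12.011 + 1×18.998 + 7×1.008 + 6×15.999 = 230.147 → 230.15 g/mol.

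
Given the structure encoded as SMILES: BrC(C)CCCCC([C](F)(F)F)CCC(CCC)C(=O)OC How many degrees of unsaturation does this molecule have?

1

Degree of unsaturation = (number of rings) + (number of π bonds).
Ring closures in the SMILES: 0.
π bonds: 1 double bond (each 1 DoU) → 1 DoU from unsaturation.
Total DoU = 0 + 1 = 1.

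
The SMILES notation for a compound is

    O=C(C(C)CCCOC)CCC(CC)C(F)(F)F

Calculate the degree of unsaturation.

Molecular formula: C13H23F3O2.
DoU = (2C + 2 + N − H − X) / 2, where X is the halogen count and O/S are ignored.
    = (2·13 + 2 + 0 − 23 − 3) / 2 = 2 / 2 = 1.

1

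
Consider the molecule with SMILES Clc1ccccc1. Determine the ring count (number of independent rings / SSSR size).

1

In SMILES, each pair of matching ring-closure digits denotes one ring-closing bond; the number of such bonds equals the number of independent rings.
Ring-closure bonds here: 1.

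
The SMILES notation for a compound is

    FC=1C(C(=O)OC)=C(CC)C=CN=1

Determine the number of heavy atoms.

13

Every atom symbol written in the SMILES (organic subset) is one heavy atom; implicit H are not written.
Heavy atoms by element → C:9, F:1, N:1, O:2.
Total: 13.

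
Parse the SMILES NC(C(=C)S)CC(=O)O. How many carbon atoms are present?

5

Count every carbon token in the SMILES (each C, including those in ring-closure positions and inside branches).
Carbon count: 5.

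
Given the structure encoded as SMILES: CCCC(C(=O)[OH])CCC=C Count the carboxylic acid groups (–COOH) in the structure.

1

The carboxylic acid motif appears at heavy-atom position 5 in the SMILES.
Other groups present: 1 alkene.
Carboxylic acid count: 1.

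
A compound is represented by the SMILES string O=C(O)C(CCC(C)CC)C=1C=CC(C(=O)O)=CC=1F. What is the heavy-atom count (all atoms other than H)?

20

Every atom symbol written in the SMILES (organic subset) is one heavy atom; implicit H are not written.
Heavy atoms by element → C:15, F:1, O:4.
Total: 20.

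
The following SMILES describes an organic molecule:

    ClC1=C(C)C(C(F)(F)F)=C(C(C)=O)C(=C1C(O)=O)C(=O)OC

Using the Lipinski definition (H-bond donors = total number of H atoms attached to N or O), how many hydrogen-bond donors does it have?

1

Donors: find every N or O and count the H atoms it carries.
  atom 13 (O): bond orders sum to 2 → 0 H
  atom 17 (O): bond orders sum to 1 → 1 H
  atom 18 (O): bond orders sum to 2 → 0 H
  atom 20 (O): bond orders sum to 2 → 0 H
  atom 21 (O): bond orders sum to 2 → 0 H
Lipinski HBD = 1.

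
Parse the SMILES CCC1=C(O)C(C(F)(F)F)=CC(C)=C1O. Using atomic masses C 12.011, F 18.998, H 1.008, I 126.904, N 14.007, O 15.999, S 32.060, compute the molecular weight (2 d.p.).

First, the molecular formula is C10H11F3O2 (counting implicit H from valence).
  C: 10 × 12.011 = 120.110
  F: 3 × 18.998 = 56.994
  H: 11 × 1.008 = 11.088
  O: 2 × 15.999 = 31.998
Sum: 10×12.011 + 3×18.998 + 11×1.008 + 2×15.999 = 220.190 → 220.19 g/mol.

220.19 g/mol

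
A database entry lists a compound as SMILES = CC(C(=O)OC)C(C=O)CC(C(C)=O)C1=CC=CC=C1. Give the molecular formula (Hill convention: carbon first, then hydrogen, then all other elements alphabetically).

Walk through each heavy atom and fill implicit hydrogens from standard valence (C 4, N 3, O 2, S 2, halogen 1):
  atom 1: C, bond orders sum to 1 (valence 4) → 3 H
  atom 2: C, bond orders sum to 3 (valence 4) → 1 H
  atom 3: C, bond orders sum to 4 (valence 4) → 0 H
  atom 4: O, bond orders sum to 2 (valence 2) → 0 H
  atom 5: O, bond orders sum to 2 (valence 2) → 0 H
  atom 6: C, bond orders sum to 1 (valence 4) → 3 H
  atom 7: C, bond orders sum to 3 (valence 4) → 1 H
  atom 8: C, bond orders sum to 3 (valence 4) → 1 H
  atom 9: O, bond orders sum to 2 (valence 2) → 0 H
  atom 10: C, bond orders sum to 2 (valence 4) → 2 H
  atom 11: C, bond orders sum to 3 (valence 4) → 1 H
  atom 12: C, bond orders sum to 4 (valence 4) → 0 H
  atom 13: C, bond orders sum to 1 (valence 4) → 3 H
  atom 14: O, bond orders sum to 2 (valence 2) → 0 H
  atom 15: C, bond orders sum to 4 (valence 4) → 0 H
  atom 16: C, bond orders sum to 3 (valence 4) → 1 H
  atom 17: C, bond orders sum to 3 (valence 4) → 1 H
  atom 18: C, bond orders sum to 3 (valence 4) → 1 H
  atom 19: C, bond orders sum to 3 (valence 4) → 1 H
  atom 20: C, bond orders sum to 3 (valence 4) → 1 H
Totals → C:16, H:20, O:4.

C16H20O4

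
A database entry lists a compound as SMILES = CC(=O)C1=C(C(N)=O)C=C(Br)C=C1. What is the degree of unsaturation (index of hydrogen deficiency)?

6

Degree of unsaturation = (number of rings) + (number of π bonds).
Ring closures in the SMILES: 1.
π bonds: 5 double bonds (each 1 DoU) → 5 DoU from unsaturation.
Total DoU = 1 + 5 = 6.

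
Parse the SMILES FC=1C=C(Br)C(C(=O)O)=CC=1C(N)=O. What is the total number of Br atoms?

Scan the SMILES for Br atoms (remember two-letter symbols like Cl and Br are single atoms).
Bromine count: 1.

1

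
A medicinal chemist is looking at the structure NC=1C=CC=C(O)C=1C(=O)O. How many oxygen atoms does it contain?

3

Scan the SMILES for O atoms (remember two-letter symbols like Cl and Br are single atoms).
Oxygen count: 3.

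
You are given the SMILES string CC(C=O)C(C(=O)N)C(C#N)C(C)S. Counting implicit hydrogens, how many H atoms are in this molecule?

Walk through each heavy atom and fill implicit hydrogens from standard valence (C 4, N 3, O 2, S 2, halogen 1):
  atom 1: C, bond orders sum to 1 (valence 4) → 3 H
  atom 2: C, bond orders sum to 3 (valence 4) → 1 H
  atom 3: C, bond orders sum to 3 (valence 4) → 1 H
  atom 4: O, bond orders sum to 2 (valence 2) → 0 H
  atom 5: C, bond orders sum to 3 (valence 4) → 1 H
  atom 6: C, bond orders sum to 4 (valence 4) → 0 H
  atom 7: O, bond orders sum to 2 (valence 2) → 0 H
  atom 8: N, bond orders sum to 1 (valence 3) → 2 H
  atom 9: C, bond orders sum to 3 (valence 4) → 1 H
  atom 10: C, bond orders sum to 4 (valence 4) → 0 H
  atom 11: N, bond orders sum to 3 (valence 3) → 0 H
  atom 12: C, bond orders sum to 3 (valence 4) → 1 H
  atom 13: C, bond orders sum to 1 (valence 4) → 3 H
  atom 14: S, bond orders sum to 1 (valence 2) → 1 H
Total hydrogens: 14.

14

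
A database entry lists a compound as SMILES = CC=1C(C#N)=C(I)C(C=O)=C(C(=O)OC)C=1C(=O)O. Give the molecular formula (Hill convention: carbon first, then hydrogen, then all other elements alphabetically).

Walk through each heavy atom and fill implicit hydrogens from standard valence (C 4, N 3, O 2, S 2, halogen 1):
  atom 1: C, bond orders sum to 1 (valence 4) → 3 H
  atom 2: C, bond orders sum to 4 (valence 4) → 0 H
  atom 3: C, bond orders sum to 4 (valence 4) → 0 H
  atom 4: C, bond orders sum to 4 (valence 4) → 0 H
  atom 5: N, bond orders sum to 3 (valence 3) → 0 H
  atom 6: C, bond orders sum to 4 (valence 4) → 0 H
  atom 7: I (halogen, monovalent) → 0 H
  atom 8: C, bond orders sum to 4 (valence 4) → 0 H
  atom 9: C, bond orders sum to 3 (valence 4) → 1 H
  atom 10: O, bond orders sum to 2 (valence 2) → 0 H
  atom 11: C, bond orders sum to 4 (valence 4) → 0 H
  atom 12: C, bond orders sum to 4 (valence 4) → 0 H
  atom 13: O, bond orders sum to 2 (valence 2) → 0 H
  atom 14: O, bond orders sum to 2 (valence 2) → 0 H
  atom 15: C, bond orders sum to 1 (valence 4) → 3 H
  atom 16: C, bond orders sum to 4 (valence 4) → 0 H
  atom 17: C, bond orders sum to 4 (valence 4) → 0 H
  atom 18: O, bond orders sum to 2 (valence 2) → 0 H
  atom 19: O, bond orders sum to 1 (valence 2) → 1 H
Totals → C:12, H:8, I:1, N:1, O:5.

C12H8INO5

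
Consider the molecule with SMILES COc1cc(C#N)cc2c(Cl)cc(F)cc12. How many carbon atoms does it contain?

Count every carbon token in the SMILES (each C, including those in ring-closure positions and inside branches).
Carbon count: 12.

12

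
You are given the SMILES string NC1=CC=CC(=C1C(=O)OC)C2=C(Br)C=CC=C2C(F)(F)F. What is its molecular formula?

Walk through each heavy atom and fill implicit hydrogens from standard valence (C 4, N 3, O 2, S 2, halogen 1):
  atom 1: N, bond orders sum to 1 (valence 3) → 2 H
  atom 2: C, bond orders sum to 4 (valence 4) → 0 H
  atom 3: C, bond orders sum to 3 (valence 4) → 1 H
  atom 4: C, bond orders sum to 3 (valence 4) → 1 H
  atom 5: C, bond orders sum to 3 (valence 4) → 1 H
  atom 6: C, bond orders sum to 4 (valence 4) → 0 H
  atom 7: C, bond orders sum to 4 (valence 4) → 0 H
  atom 8: C, bond orders sum to 4 (valence 4) → 0 H
  atom 9: O, bond orders sum to 2 (valence 2) → 0 H
  atom 10: O, bond orders sum to 2 (valence 2) → 0 H
  atom 11: C, bond orders sum to 1 (valence 4) → 3 H
  atom 12: C, bond orders sum to 4 (valence 4) → 0 H
  atom 13: C, bond orders sum to 4 (valence 4) → 0 H
  atom 14: Br (halogen, monovalent) → 0 H
  atom 15: C, bond orders sum to 3 (valence 4) → 1 H
  atom 16: C, bond orders sum to 3 (valence 4) → 1 H
  atom 17: C, bond orders sum to 3 (valence 4) → 1 H
  atom 18: C, bond orders sum to 4 (valence 4) → 0 H
  atom 19: C, bond orders sum to 4 (valence 4) → 0 H
  atom 20: F (halogen, monovalent) → 0 H
  atom 21: F (halogen, monovalent) → 0 H
  atom 22: F (halogen, monovalent) → 0 H
Totals → C:15, H:11, Br:1, F:3, N:1, O:2.

C15H11BrF3NO2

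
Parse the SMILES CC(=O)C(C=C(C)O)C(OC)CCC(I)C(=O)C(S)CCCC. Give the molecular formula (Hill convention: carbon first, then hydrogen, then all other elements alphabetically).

Walk through each heavy atom and fill implicit hydrogens from standard valence (C 4, N 3, O 2, S 2, halogen 1):
  atom 1: C, bond orders sum to 1 (valence 4) → 3 H
  atom 2: C, bond orders sum to 4 (valence 4) → 0 H
  atom 3: O, bond orders sum to 2 (valence 2) → 0 H
  atom 4: C, bond orders sum to 3 (valence 4) → 1 H
  atom 5: C, bond orders sum to 3 (valence 4) → 1 H
  atom 6: C, bond orders sum to 4 (valence 4) → 0 H
  atom 7: C, bond orders sum to 1 (valence 4) → 3 H
  atom 8: O, bond orders sum to 1 (valence 2) → 1 H
  atom 9: C, bond orders sum to 3 (valence 4) → 1 H
  atom 10: O, bond orders sum to 2 (valence 2) → 0 H
  atom 11: C, bond orders sum to 1 (valence 4) → 3 H
  atom 12: C, bond orders sum to 2 (valence 4) → 2 H
  atom 13: C, bond orders sum to 2 (valence 4) → 2 H
  atom 14: C, bond orders sum to 3 (valence 4) → 1 H
  atom 15: I (halogen, monovalent) → 0 H
  atom 16: C, bond orders sum to 4 (valence 4) → 0 H
  atom 17: O, bond orders sum to 2 (valence 2) → 0 H
  atom 18: C, bond orders sum to 3 (valence 4) → 1 H
  atom 19: S, bond orders sum to 1 (valence 2) → 1 H
  atom 20: C, bond orders sum to 2 (valence 4) → 2 H
  atom 21: C, bond orders sum to 2 (valence 4) → 2 H
  atom 22: C, bond orders sum to 2 (valence 4) → 2 H
  atom 23: C, bond orders sum to 1 (valence 4) → 3 H
Totals → C:17, H:29, I:1, O:4, S:1.
In Hill order: C17H29IO4S.

C17H29IO4S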